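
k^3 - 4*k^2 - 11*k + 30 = (k - 5)*(k - 2)*(k + 3)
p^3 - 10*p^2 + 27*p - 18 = (p - 6)*(p - 3)*(p - 1)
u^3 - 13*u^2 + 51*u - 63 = (u - 7)*(u - 3)^2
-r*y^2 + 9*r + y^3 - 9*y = (-r + y)*(y - 3)*(y + 3)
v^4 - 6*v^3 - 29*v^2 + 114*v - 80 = (v - 8)*(v - 2)*(v - 1)*(v + 5)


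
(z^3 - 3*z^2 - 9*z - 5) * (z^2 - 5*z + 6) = z^5 - 8*z^4 + 12*z^3 + 22*z^2 - 29*z - 30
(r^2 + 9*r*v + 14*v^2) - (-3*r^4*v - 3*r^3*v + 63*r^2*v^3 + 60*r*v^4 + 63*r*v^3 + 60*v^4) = 3*r^4*v + 3*r^3*v - 63*r^2*v^3 + r^2 - 60*r*v^4 - 63*r*v^3 + 9*r*v - 60*v^4 + 14*v^2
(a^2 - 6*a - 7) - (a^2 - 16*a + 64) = 10*a - 71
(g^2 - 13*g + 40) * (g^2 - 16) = g^4 - 13*g^3 + 24*g^2 + 208*g - 640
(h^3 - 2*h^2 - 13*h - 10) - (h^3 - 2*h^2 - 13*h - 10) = 0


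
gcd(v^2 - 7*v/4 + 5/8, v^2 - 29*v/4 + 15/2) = v - 5/4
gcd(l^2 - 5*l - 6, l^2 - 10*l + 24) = l - 6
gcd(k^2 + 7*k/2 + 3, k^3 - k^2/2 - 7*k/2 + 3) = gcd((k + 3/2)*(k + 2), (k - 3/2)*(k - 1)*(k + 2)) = k + 2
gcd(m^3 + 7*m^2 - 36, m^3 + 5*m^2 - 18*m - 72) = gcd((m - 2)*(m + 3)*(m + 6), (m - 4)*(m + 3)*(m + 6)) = m^2 + 9*m + 18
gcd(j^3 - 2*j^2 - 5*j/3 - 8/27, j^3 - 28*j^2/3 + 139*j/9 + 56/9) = j^2 - 7*j/3 - 8/9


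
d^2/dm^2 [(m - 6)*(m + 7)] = 2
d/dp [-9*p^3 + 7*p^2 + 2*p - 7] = -27*p^2 + 14*p + 2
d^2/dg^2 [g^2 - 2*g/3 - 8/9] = 2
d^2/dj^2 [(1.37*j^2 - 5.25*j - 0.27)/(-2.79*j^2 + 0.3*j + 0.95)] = (-1.4210854715202e-14*j^4 + 79.4396700000001*j^3 - 9.176868*j^2 + 82.13481*j - 3.98548)/(21.717639*j^6 - 7.00569*j^5 - 21.431385*j^4 + 4.7439*j^3 + 7.297425*j^2 - 0.81225*j - 0.857375)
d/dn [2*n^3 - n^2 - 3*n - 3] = 6*n^2 - 2*n - 3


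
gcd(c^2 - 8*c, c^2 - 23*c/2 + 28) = c - 8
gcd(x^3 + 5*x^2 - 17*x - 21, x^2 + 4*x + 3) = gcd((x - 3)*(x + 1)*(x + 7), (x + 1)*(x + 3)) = x + 1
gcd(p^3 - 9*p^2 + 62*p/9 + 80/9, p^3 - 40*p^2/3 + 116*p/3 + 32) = p^2 - 22*p/3 - 16/3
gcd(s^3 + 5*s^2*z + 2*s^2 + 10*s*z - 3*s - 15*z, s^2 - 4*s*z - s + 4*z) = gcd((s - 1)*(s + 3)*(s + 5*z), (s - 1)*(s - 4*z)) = s - 1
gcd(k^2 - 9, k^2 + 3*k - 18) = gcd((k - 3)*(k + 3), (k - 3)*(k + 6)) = k - 3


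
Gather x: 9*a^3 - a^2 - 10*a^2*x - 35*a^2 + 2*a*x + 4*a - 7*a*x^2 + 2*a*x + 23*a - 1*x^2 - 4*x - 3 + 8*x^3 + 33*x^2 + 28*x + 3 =9*a^3 - 36*a^2 + 27*a + 8*x^3 + x^2*(32 - 7*a) + x*(-10*a^2 + 4*a + 24)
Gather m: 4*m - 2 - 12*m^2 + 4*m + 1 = -12*m^2 + 8*m - 1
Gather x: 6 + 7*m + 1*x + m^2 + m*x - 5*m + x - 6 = m^2 + 2*m + x*(m + 2)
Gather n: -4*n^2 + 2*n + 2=-4*n^2 + 2*n + 2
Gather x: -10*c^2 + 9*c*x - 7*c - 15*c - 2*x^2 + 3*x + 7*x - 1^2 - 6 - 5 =-10*c^2 - 22*c - 2*x^2 + x*(9*c + 10) - 12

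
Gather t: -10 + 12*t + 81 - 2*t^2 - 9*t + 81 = -2*t^2 + 3*t + 152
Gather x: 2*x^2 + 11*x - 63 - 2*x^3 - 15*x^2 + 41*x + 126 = -2*x^3 - 13*x^2 + 52*x + 63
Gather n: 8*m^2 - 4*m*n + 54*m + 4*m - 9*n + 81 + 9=8*m^2 + 58*m + n*(-4*m - 9) + 90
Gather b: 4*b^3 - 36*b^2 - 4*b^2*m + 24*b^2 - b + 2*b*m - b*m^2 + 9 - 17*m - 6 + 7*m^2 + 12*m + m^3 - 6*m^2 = 4*b^3 + b^2*(-4*m - 12) + b*(-m^2 + 2*m - 1) + m^3 + m^2 - 5*m + 3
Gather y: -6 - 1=-7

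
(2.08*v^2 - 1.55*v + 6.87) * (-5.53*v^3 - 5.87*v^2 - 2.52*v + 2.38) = -11.5024*v^5 - 3.6381*v^4 - 34.1342*v^3 - 31.4705*v^2 - 21.0014*v + 16.3506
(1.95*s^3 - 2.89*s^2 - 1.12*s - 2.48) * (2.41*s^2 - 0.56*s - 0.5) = 4.6995*s^5 - 8.0569*s^4 - 2.0558*s^3 - 3.9046*s^2 + 1.9488*s + 1.24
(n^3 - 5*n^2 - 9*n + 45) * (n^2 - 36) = n^5 - 5*n^4 - 45*n^3 + 225*n^2 + 324*n - 1620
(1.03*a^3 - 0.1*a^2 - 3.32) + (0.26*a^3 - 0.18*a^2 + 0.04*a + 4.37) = 1.29*a^3 - 0.28*a^2 + 0.04*a + 1.05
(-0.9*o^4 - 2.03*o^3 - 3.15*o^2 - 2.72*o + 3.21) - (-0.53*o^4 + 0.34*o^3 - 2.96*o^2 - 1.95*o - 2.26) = -0.37*o^4 - 2.37*o^3 - 0.19*o^2 - 0.77*o + 5.47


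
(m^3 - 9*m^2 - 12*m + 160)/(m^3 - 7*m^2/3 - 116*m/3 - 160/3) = 3*(m - 5)/(3*m + 5)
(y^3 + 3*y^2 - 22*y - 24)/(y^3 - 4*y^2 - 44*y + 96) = (y^2 - 3*y - 4)/(y^2 - 10*y + 16)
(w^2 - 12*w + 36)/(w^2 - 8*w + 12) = (w - 6)/(w - 2)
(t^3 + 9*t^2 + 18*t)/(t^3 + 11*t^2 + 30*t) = (t + 3)/(t + 5)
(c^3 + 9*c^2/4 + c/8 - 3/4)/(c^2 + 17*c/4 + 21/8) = (2*c^2 + 3*c - 2)/(2*c + 7)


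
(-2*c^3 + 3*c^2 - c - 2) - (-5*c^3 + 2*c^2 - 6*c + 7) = 3*c^3 + c^2 + 5*c - 9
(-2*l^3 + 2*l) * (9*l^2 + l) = -18*l^5 - 2*l^4 + 18*l^3 + 2*l^2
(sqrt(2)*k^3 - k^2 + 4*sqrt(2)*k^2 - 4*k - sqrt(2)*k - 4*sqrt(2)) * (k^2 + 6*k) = sqrt(2)*k^5 - k^4 + 10*sqrt(2)*k^4 - 10*k^3 + 23*sqrt(2)*k^3 - 24*k^2 - 10*sqrt(2)*k^2 - 24*sqrt(2)*k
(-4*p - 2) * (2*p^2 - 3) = -8*p^3 - 4*p^2 + 12*p + 6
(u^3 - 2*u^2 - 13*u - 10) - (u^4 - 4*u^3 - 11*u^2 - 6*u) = -u^4 + 5*u^3 + 9*u^2 - 7*u - 10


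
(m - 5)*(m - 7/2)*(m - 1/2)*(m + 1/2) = m^4 - 17*m^3/2 + 69*m^2/4 + 17*m/8 - 35/8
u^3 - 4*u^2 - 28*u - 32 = (u - 8)*(u + 2)^2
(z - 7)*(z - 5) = z^2 - 12*z + 35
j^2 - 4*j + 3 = (j - 3)*(j - 1)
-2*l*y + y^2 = y*(-2*l + y)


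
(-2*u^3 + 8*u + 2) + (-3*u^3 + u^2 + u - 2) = -5*u^3 + u^2 + 9*u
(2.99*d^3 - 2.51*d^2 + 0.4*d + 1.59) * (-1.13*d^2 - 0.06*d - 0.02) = -3.3787*d^5 + 2.6569*d^4 - 0.3612*d^3 - 1.7705*d^2 - 0.1034*d - 0.0318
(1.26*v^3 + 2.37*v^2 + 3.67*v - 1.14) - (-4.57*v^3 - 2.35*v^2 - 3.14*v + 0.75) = 5.83*v^3 + 4.72*v^2 + 6.81*v - 1.89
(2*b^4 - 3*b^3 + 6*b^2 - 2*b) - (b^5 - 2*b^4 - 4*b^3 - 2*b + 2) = -b^5 + 4*b^4 + b^3 + 6*b^2 - 2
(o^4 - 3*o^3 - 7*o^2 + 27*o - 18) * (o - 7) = o^5 - 10*o^4 + 14*o^3 + 76*o^2 - 207*o + 126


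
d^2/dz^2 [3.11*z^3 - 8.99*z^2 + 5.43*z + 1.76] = 18.66*z - 17.98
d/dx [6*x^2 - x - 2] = 12*x - 1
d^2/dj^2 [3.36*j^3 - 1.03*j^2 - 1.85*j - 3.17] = 20.16*j - 2.06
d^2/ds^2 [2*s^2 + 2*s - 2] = 4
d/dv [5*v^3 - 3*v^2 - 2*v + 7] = 15*v^2 - 6*v - 2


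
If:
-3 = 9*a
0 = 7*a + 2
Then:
No Solution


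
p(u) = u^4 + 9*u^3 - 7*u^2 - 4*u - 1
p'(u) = 4*u^3 + 27*u^2 - 14*u - 4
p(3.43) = 404.52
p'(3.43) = 427.05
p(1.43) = 9.47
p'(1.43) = 42.89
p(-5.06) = -670.43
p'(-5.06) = 239.92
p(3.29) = 347.73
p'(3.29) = 384.64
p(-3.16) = -242.54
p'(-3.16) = 183.63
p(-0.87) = -8.17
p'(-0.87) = 25.98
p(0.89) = -3.13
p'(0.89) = 7.75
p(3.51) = 439.70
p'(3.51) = 452.48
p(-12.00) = 4223.00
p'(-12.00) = -2860.00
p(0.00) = -1.00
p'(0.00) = -4.00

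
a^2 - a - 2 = (a - 2)*(a + 1)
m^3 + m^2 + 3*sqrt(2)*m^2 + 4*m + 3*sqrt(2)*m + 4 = (m + 1)*(m + sqrt(2))*(m + 2*sqrt(2))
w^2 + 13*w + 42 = (w + 6)*(w + 7)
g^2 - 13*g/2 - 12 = (g - 8)*(g + 3/2)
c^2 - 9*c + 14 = (c - 7)*(c - 2)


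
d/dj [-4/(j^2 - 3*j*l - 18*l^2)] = 4*(2*j - 3*l)/(-j^2 + 3*j*l + 18*l^2)^2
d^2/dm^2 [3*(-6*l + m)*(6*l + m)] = 6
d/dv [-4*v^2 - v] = -8*v - 1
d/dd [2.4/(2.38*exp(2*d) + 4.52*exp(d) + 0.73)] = (-11.424*exp(d) - 10.848)*exp(d)/(2.38*exp(2*d) + 4.52*exp(d) + 0.73)^2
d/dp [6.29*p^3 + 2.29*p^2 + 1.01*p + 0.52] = 18.87*p^2 + 4.58*p + 1.01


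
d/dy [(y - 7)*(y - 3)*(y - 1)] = 3*y^2 - 22*y + 31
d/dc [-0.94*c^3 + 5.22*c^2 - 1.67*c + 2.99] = -2.82*c^2 + 10.44*c - 1.67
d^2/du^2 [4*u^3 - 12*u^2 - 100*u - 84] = 24*u - 24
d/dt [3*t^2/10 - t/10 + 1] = 3*t/5 - 1/10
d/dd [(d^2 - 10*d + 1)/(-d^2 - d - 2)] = (-11*d^2 - 2*d + 21)/(d^4 + 2*d^3 + 5*d^2 + 4*d + 4)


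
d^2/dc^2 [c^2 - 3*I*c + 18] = 2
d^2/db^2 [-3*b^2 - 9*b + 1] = -6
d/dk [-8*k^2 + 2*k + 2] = 2 - 16*k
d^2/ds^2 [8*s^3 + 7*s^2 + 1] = 48*s + 14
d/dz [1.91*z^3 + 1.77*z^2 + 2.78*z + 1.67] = 5.73*z^2 + 3.54*z + 2.78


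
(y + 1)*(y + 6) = y^2 + 7*y + 6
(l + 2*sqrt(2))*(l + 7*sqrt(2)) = l^2 + 9*sqrt(2)*l + 28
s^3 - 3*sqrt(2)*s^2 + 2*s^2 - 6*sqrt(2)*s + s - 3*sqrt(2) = (s + 1)^2*(s - 3*sqrt(2))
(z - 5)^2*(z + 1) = z^3 - 9*z^2 + 15*z + 25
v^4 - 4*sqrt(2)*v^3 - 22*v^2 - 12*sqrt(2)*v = v*(v - 6*sqrt(2))*(v + sqrt(2))^2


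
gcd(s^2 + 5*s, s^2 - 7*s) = s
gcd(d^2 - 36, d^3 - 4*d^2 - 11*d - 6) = d - 6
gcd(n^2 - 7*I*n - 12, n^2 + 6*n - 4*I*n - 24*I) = n - 4*I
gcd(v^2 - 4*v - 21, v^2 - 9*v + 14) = v - 7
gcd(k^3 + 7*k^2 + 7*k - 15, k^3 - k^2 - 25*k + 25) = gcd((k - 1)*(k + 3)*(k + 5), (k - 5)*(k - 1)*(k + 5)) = k^2 + 4*k - 5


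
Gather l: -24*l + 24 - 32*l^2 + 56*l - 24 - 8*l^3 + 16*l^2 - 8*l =-8*l^3 - 16*l^2 + 24*l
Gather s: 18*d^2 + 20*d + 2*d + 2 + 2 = 18*d^2 + 22*d + 4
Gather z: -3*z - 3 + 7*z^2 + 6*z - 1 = 7*z^2 + 3*z - 4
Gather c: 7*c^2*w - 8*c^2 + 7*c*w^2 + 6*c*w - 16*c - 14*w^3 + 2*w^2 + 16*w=c^2*(7*w - 8) + c*(7*w^2 + 6*w - 16) - 14*w^3 + 2*w^2 + 16*w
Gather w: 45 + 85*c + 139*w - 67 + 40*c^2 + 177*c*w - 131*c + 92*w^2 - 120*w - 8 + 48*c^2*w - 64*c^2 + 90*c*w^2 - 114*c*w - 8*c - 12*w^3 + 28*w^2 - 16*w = -24*c^2 - 54*c - 12*w^3 + w^2*(90*c + 120) + w*(48*c^2 + 63*c + 3) - 30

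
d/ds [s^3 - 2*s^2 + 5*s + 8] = 3*s^2 - 4*s + 5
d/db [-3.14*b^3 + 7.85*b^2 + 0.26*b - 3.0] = -9.42*b^2 + 15.7*b + 0.26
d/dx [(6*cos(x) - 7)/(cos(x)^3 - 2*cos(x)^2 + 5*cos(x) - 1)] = 16*(12*cos(x)^3 - 33*cos(x)^2 + 28*cos(x) - 29)*sin(x)/(8*sin(x)^2 + 23*cos(x) + cos(3*x) - 12)^2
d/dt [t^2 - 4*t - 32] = 2*t - 4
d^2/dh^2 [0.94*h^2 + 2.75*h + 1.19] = 1.88000000000000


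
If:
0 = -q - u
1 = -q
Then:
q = -1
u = 1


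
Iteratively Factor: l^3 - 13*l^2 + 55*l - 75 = (l - 5)*(l^2 - 8*l + 15) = (l - 5)*(l - 3)*(l - 5)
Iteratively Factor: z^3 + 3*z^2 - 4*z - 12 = (z + 2)*(z^2 + z - 6) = (z - 2)*(z + 2)*(z + 3)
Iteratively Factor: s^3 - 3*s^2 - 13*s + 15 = (s - 5)*(s^2 + 2*s - 3) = (s - 5)*(s - 1)*(s + 3)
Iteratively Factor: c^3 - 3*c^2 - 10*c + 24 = (c + 3)*(c^2 - 6*c + 8) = (c - 2)*(c + 3)*(c - 4)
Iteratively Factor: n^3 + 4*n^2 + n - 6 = (n + 2)*(n^2 + 2*n - 3) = (n + 2)*(n + 3)*(n - 1)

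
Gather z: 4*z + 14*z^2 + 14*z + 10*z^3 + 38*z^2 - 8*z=10*z^3 + 52*z^2 + 10*z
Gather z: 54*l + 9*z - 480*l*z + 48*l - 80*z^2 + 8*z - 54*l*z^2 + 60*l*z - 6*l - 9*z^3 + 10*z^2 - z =96*l - 9*z^3 + z^2*(-54*l - 70) + z*(16 - 420*l)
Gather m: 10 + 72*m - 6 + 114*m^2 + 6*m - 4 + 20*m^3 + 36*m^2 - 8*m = 20*m^3 + 150*m^2 + 70*m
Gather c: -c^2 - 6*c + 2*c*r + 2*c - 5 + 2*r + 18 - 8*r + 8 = -c^2 + c*(2*r - 4) - 6*r + 21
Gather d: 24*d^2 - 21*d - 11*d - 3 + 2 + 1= 24*d^2 - 32*d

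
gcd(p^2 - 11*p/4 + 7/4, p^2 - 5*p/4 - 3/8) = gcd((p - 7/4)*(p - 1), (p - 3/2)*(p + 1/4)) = 1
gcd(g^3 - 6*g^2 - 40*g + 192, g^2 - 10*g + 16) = g - 8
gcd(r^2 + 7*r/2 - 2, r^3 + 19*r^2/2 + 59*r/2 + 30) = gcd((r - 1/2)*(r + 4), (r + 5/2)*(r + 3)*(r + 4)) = r + 4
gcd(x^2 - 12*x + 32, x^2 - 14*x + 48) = x - 8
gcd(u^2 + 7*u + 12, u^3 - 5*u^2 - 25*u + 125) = 1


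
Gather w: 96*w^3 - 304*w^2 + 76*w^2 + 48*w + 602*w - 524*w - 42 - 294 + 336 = 96*w^3 - 228*w^2 + 126*w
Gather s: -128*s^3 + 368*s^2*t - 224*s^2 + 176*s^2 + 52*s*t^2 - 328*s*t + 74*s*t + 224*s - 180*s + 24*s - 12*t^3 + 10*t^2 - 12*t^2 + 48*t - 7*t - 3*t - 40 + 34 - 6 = -128*s^3 + s^2*(368*t - 48) + s*(52*t^2 - 254*t + 68) - 12*t^3 - 2*t^2 + 38*t - 12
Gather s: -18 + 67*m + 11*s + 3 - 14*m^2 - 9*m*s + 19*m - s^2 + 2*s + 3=-14*m^2 + 86*m - s^2 + s*(13 - 9*m) - 12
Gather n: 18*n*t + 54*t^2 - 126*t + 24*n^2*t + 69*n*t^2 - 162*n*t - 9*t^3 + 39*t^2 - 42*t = 24*n^2*t + n*(69*t^2 - 144*t) - 9*t^3 + 93*t^2 - 168*t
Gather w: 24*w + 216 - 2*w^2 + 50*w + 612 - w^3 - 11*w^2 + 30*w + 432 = -w^3 - 13*w^2 + 104*w + 1260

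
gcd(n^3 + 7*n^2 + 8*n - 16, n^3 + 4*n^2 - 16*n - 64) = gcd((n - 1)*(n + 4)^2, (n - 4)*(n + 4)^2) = n^2 + 8*n + 16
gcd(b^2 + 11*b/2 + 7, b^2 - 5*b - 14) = b + 2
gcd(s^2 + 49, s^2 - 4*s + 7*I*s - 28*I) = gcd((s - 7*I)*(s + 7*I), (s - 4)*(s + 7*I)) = s + 7*I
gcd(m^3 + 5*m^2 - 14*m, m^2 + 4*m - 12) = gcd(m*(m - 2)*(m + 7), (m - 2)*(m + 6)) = m - 2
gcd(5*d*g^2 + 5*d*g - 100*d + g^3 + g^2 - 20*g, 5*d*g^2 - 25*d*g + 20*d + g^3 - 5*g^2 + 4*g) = 5*d*g - 20*d + g^2 - 4*g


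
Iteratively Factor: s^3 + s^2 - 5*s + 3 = (s + 3)*(s^2 - 2*s + 1) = (s - 1)*(s + 3)*(s - 1)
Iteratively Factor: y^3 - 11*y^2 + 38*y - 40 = (y - 4)*(y^2 - 7*y + 10) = (y - 4)*(y - 2)*(y - 5)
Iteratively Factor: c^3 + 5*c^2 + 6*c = (c + 3)*(c^2 + 2*c) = c*(c + 3)*(c + 2)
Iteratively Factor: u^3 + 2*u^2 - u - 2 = (u - 1)*(u^2 + 3*u + 2) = (u - 1)*(u + 2)*(u + 1)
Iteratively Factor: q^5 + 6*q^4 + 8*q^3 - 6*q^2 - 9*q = (q + 3)*(q^4 + 3*q^3 - q^2 - 3*q) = (q + 3)^2*(q^3 - q) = q*(q + 3)^2*(q^2 - 1) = q*(q - 1)*(q + 3)^2*(q + 1)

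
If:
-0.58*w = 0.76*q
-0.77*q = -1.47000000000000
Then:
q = 1.91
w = -2.50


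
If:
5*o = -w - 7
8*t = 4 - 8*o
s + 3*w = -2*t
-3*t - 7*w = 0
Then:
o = -5/4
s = -5/4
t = 7/4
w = -3/4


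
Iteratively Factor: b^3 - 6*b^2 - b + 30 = (b - 3)*(b^2 - 3*b - 10) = (b - 3)*(b + 2)*(b - 5)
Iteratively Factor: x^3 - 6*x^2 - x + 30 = (x + 2)*(x^2 - 8*x + 15) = (x - 5)*(x + 2)*(x - 3)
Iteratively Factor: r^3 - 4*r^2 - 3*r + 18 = (r - 3)*(r^2 - r - 6) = (r - 3)^2*(r + 2)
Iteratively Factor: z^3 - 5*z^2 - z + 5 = (z - 1)*(z^2 - 4*z - 5) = (z - 5)*(z - 1)*(z + 1)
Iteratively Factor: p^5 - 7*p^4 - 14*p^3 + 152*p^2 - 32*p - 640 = (p + 2)*(p^4 - 9*p^3 + 4*p^2 + 144*p - 320) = (p - 4)*(p + 2)*(p^3 - 5*p^2 - 16*p + 80) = (p - 5)*(p - 4)*(p + 2)*(p^2 - 16) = (p - 5)*(p - 4)*(p + 2)*(p + 4)*(p - 4)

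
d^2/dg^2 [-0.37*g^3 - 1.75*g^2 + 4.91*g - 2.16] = -2.22*g - 3.5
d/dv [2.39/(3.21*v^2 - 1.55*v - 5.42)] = (3.7045 - 15.3438*v)/(-3.21*v^2 + 1.55*v + 5.42)^2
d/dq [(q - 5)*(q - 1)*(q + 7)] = 3*q^2 + 2*q - 37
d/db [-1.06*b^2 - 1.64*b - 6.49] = -2.12*b - 1.64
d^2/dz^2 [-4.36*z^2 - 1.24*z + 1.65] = -8.72000000000000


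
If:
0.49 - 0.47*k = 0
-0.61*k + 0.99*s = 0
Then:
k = 1.04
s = 0.64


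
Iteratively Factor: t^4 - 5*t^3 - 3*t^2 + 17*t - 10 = (t - 1)*(t^3 - 4*t^2 - 7*t + 10) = (t - 1)^2*(t^2 - 3*t - 10) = (t - 5)*(t - 1)^2*(t + 2)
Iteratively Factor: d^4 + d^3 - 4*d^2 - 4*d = (d)*(d^3 + d^2 - 4*d - 4) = d*(d + 2)*(d^2 - d - 2) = d*(d - 2)*(d + 2)*(d + 1)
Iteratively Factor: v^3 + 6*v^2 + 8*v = (v + 2)*(v^2 + 4*v) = (v + 2)*(v + 4)*(v)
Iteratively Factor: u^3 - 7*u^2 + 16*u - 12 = (u - 2)*(u^2 - 5*u + 6) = (u - 3)*(u - 2)*(u - 2)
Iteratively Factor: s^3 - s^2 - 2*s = (s)*(s^2 - s - 2) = s*(s - 2)*(s + 1)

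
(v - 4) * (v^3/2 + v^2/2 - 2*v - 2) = v^4/2 - 3*v^3/2 - 4*v^2 + 6*v + 8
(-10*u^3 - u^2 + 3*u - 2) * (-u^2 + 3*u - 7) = 10*u^5 - 29*u^4 + 64*u^3 + 18*u^2 - 27*u + 14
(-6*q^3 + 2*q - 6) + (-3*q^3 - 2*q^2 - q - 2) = -9*q^3 - 2*q^2 + q - 8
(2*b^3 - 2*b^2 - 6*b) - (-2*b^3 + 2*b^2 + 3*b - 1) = 4*b^3 - 4*b^2 - 9*b + 1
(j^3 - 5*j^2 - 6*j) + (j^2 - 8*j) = j^3 - 4*j^2 - 14*j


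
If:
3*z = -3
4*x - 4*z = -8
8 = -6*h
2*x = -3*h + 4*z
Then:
No Solution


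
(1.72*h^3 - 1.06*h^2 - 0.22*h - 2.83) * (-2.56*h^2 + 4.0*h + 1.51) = -4.4032*h^5 + 9.5936*h^4 - 1.0796*h^3 + 4.7642*h^2 - 11.6522*h - 4.2733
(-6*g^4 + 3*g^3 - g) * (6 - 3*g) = 18*g^5 - 45*g^4 + 18*g^3 + 3*g^2 - 6*g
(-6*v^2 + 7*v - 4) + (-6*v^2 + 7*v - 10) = -12*v^2 + 14*v - 14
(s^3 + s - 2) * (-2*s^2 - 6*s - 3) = -2*s^5 - 6*s^4 - 5*s^3 - 2*s^2 + 9*s + 6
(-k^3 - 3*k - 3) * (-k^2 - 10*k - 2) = k^5 + 10*k^4 + 5*k^3 + 33*k^2 + 36*k + 6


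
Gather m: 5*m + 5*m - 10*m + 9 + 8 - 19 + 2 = 0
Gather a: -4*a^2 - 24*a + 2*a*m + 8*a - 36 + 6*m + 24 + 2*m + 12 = -4*a^2 + a*(2*m - 16) + 8*m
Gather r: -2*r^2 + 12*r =-2*r^2 + 12*r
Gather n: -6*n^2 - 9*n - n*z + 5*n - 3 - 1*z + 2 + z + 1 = -6*n^2 + n*(-z - 4)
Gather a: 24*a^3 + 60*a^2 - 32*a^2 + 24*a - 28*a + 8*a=24*a^3 + 28*a^2 + 4*a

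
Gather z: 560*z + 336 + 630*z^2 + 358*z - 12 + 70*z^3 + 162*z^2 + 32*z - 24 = 70*z^3 + 792*z^2 + 950*z + 300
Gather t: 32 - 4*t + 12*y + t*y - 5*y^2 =t*(y - 4) - 5*y^2 + 12*y + 32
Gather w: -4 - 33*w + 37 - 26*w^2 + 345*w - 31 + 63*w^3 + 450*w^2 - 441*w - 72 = 63*w^3 + 424*w^2 - 129*w - 70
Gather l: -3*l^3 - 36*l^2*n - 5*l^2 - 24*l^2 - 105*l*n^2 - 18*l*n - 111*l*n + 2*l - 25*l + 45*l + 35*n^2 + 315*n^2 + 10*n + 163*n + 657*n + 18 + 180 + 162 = -3*l^3 + l^2*(-36*n - 29) + l*(-105*n^2 - 129*n + 22) + 350*n^2 + 830*n + 360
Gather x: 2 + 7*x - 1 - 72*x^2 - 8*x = -72*x^2 - x + 1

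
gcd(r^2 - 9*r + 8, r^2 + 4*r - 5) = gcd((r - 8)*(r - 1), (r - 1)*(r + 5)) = r - 1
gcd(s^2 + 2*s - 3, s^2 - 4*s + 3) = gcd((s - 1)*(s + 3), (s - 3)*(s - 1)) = s - 1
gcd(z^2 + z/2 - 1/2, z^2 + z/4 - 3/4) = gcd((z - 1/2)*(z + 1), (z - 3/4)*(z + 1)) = z + 1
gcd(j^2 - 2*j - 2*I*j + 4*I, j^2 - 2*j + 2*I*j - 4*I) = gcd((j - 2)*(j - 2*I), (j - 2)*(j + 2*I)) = j - 2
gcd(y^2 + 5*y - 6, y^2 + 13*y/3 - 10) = y + 6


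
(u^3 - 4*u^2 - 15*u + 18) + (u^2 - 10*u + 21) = u^3 - 3*u^2 - 25*u + 39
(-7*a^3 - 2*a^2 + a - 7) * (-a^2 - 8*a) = 7*a^5 + 58*a^4 + 15*a^3 - a^2 + 56*a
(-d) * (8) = -8*d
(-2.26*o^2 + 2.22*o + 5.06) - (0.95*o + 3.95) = -2.26*o^2 + 1.27*o + 1.11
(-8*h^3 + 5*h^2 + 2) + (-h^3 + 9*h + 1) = -9*h^3 + 5*h^2 + 9*h + 3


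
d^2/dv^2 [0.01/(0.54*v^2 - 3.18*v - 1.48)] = (0.005832*v^2 - 0.034344*v - 0.01*(1.08*v - 3.18)*(2.16*v - 6.36) - 0.015984)/(-0.54*v^2 + 3.18*v + 1.48)^3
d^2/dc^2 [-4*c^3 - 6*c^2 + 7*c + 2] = -24*c - 12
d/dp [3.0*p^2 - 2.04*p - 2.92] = 6.0*p - 2.04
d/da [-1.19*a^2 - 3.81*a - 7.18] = -2.38*a - 3.81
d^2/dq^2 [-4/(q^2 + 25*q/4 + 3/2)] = 32*(16*q^2 + 100*q - (8*q + 25)^2 + 24)/(4*q^2 + 25*q + 6)^3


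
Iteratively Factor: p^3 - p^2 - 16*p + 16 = (p - 1)*(p^2 - 16) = (p - 1)*(p + 4)*(p - 4)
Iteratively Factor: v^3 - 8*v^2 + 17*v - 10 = (v - 1)*(v^2 - 7*v + 10) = (v - 2)*(v - 1)*(v - 5)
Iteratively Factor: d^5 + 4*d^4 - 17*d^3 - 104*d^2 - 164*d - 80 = (d + 2)*(d^4 + 2*d^3 - 21*d^2 - 62*d - 40) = (d - 5)*(d + 2)*(d^3 + 7*d^2 + 14*d + 8) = (d - 5)*(d + 2)*(d + 4)*(d^2 + 3*d + 2) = (d - 5)*(d + 1)*(d + 2)*(d + 4)*(d + 2)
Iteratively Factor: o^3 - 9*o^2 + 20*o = (o - 5)*(o^2 - 4*o) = (o - 5)*(o - 4)*(o)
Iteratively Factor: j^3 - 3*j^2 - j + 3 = (j + 1)*(j^2 - 4*j + 3) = (j - 3)*(j + 1)*(j - 1)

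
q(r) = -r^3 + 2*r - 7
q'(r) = 2 - 3*r^2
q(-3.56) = 31.00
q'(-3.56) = -36.02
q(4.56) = -92.70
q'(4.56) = -60.38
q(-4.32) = 64.98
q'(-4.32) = -53.99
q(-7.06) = 330.78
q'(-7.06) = -147.53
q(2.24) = -13.76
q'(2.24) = -13.05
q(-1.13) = -7.82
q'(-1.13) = -1.83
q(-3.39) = 25.18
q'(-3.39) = -32.48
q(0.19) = -6.63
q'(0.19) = 1.89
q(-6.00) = 197.00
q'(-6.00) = -106.00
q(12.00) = -1711.00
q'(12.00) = -430.00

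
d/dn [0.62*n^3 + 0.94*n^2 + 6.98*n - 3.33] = 1.86*n^2 + 1.88*n + 6.98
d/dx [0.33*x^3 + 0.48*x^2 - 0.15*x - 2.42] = 0.99*x^2 + 0.96*x - 0.15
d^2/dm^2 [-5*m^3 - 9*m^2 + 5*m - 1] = -30*m - 18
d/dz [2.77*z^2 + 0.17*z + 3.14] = 5.54*z + 0.17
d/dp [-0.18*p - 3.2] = -0.180000000000000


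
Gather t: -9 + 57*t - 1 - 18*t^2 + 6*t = -18*t^2 + 63*t - 10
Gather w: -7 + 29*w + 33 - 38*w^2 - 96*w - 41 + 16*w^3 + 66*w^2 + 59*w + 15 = 16*w^3 + 28*w^2 - 8*w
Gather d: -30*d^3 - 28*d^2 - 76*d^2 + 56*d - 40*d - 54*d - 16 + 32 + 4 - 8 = -30*d^3 - 104*d^2 - 38*d + 12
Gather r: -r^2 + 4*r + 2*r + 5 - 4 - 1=-r^2 + 6*r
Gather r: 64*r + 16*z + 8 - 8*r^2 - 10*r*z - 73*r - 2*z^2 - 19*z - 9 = -8*r^2 + r*(-10*z - 9) - 2*z^2 - 3*z - 1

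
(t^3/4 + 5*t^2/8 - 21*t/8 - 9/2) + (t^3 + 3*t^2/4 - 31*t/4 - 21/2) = 5*t^3/4 + 11*t^2/8 - 83*t/8 - 15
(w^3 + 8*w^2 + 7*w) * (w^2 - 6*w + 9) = w^5 + 2*w^4 - 32*w^3 + 30*w^2 + 63*w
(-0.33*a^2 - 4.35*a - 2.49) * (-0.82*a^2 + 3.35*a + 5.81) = 0.2706*a^4 + 2.4615*a^3 - 14.448*a^2 - 33.615*a - 14.4669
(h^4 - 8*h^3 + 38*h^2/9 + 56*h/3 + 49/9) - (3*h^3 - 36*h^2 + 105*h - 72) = h^4 - 11*h^3 + 362*h^2/9 - 259*h/3 + 697/9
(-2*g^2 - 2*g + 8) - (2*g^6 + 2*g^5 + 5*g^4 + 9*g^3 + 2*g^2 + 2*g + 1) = -2*g^6 - 2*g^5 - 5*g^4 - 9*g^3 - 4*g^2 - 4*g + 7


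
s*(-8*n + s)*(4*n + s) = -32*n^2*s - 4*n*s^2 + s^3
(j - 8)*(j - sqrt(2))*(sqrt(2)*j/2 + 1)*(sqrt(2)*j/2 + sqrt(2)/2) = j^4/2 - 7*j^3/2 - 5*j^2 + 7*j + 8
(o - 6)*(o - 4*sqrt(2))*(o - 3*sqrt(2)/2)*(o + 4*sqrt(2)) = o^4 - 6*o^3 - 3*sqrt(2)*o^3/2 - 32*o^2 + 9*sqrt(2)*o^2 + 48*sqrt(2)*o + 192*o - 288*sqrt(2)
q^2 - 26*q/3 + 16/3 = (q - 8)*(q - 2/3)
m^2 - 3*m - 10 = (m - 5)*(m + 2)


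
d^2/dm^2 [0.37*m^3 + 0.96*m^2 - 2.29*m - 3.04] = 2.22*m + 1.92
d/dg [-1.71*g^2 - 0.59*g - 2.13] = -3.42*g - 0.59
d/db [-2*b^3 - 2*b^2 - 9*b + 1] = -6*b^2 - 4*b - 9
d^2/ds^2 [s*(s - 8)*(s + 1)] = 6*s - 14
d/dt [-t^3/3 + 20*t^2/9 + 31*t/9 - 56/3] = -t^2 + 40*t/9 + 31/9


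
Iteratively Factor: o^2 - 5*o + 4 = (o - 1)*(o - 4)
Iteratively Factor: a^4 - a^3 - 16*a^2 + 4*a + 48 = (a + 3)*(a^3 - 4*a^2 - 4*a + 16) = (a - 2)*(a + 3)*(a^2 - 2*a - 8) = (a - 2)*(a + 2)*(a + 3)*(a - 4)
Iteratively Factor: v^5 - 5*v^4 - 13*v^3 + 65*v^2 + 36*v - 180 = (v + 2)*(v^4 - 7*v^3 + v^2 + 63*v - 90) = (v - 5)*(v + 2)*(v^3 - 2*v^2 - 9*v + 18) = (v - 5)*(v - 2)*(v + 2)*(v^2 - 9) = (v - 5)*(v - 3)*(v - 2)*(v + 2)*(v + 3)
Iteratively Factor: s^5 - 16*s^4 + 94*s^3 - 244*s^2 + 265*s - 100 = (s - 5)*(s^4 - 11*s^3 + 39*s^2 - 49*s + 20) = (s - 5)*(s - 4)*(s^3 - 7*s^2 + 11*s - 5) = (s - 5)^2*(s - 4)*(s^2 - 2*s + 1) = (s - 5)^2*(s - 4)*(s - 1)*(s - 1)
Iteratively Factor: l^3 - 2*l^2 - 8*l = (l - 4)*(l^2 + 2*l) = (l - 4)*(l + 2)*(l)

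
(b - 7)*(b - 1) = b^2 - 8*b + 7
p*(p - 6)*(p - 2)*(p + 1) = p^4 - 7*p^3 + 4*p^2 + 12*p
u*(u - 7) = u^2 - 7*u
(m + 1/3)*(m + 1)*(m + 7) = m^3 + 25*m^2/3 + 29*m/3 + 7/3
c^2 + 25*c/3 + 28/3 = (c + 4/3)*(c + 7)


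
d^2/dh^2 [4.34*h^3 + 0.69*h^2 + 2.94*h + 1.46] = 26.04*h + 1.38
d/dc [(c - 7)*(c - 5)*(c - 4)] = 3*c^2 - 32*c + 83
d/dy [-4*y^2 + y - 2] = 1 - 8*y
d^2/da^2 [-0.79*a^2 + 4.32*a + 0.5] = -1.58000000000000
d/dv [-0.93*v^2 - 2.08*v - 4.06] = -1.86*v - 2.08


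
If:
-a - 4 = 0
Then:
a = -4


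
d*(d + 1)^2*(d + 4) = d^4 + 6*d^3 + 9*d^2 + 4*d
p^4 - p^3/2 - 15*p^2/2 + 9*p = p*(p - 2)*(p - 3/2)*(p + 3)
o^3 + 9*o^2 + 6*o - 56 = (o - 2)*(o + 4)*(o + 7)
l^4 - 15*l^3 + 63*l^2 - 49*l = l*(l - 7)^2*(l - 1)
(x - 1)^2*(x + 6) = x^3 + 4*x^2 - 11*x + 6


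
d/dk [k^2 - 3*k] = 2*k - 3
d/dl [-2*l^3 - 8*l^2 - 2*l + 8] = -6*l^2 - 16*l - 2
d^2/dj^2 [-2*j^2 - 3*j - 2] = -4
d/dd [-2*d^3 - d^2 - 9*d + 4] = -6*d^2 - 2*d - 9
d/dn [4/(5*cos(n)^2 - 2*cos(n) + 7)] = 8*(5*cos(n) - 1)*sin(n)/(5*cos(n)^2 - 2*cos(n) + 7)^2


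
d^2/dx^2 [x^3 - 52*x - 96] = 6*x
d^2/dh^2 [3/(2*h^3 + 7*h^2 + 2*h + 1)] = 6*(-(6*h + 7)*(2*h^3 + 7*h^2 + 2*h + 1) + 4*(3*h^2 + 7*h + 1)^2)/(2*h^3 + 7*h^2 + 2*h + 1)^3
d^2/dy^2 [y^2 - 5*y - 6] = 2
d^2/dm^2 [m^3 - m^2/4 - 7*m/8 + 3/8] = 6*m - 1/2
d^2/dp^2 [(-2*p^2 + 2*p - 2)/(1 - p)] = 4/(p^3 - 3*p^2 + 3*p - 1)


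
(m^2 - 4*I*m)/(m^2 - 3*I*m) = (m - 4*I)/(m - 3*I)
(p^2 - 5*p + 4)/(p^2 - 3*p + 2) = (p - 4)/(p - 2)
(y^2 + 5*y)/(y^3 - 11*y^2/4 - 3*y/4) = 4*(y + 5)/(4*y^2 - 11*y - 3)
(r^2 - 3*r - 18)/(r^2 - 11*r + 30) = (r + 3)/(r - 5)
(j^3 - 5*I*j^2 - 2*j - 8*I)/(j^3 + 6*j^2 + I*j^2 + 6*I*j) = (j^2 - 6*I*j - 8)/(j*(j + 6))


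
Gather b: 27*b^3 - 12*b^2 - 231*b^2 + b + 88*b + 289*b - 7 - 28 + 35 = 27*b^3 - 243*b^2 + 378*b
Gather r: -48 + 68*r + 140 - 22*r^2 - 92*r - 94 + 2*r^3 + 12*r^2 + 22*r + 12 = 2*r^3 - 10*r^2 - 2*r + 10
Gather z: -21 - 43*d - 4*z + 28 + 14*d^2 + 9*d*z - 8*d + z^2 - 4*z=14*d^2 - 51*d + z^2 + z*(9*d - 8) + 7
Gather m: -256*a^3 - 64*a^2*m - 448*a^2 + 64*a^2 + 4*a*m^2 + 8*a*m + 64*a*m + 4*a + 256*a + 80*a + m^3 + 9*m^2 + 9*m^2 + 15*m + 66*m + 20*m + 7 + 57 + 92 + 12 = -256*a^3 - 384*a^2 + 340*a + m^3 + m^2*(4*a + 18) + m*(-64*a^2 + 72*a + 101) + 168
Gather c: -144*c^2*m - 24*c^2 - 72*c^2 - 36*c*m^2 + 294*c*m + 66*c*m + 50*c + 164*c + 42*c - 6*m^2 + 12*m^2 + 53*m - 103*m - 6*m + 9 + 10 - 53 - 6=c^2*(-144*m - 96) + c*(-36*m^2 + 360*m + 256) + 6*m^2 - 56*m - 40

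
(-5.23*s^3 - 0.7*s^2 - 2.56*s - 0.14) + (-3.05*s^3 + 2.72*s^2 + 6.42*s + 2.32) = -8.28*s^3 + 2.02*s^2 + 3.86*s + 2.18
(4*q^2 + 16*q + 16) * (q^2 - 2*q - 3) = 4*q^4 + 8*q^3 - 28*q^2 - 80*q - 48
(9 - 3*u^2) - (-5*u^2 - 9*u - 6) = 2*u^2 + 9*u + 15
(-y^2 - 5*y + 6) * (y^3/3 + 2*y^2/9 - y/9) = -y^5/3 - 17*y^4/9 + y^3 + 17*y^2/9 - 2*y/3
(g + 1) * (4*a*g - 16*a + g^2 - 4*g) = 4*a*g^2 - 12*a*g - 16*a + g^3 - 3*g^2 - 4*g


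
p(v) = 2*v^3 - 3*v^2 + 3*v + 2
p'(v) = 6*v^2 - 6*v + 3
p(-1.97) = -30.84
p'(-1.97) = 38.11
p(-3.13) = -98.11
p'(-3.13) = 80.56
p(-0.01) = 1.97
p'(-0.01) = 3.06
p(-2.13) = -37.33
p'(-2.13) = 43.00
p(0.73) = 3.37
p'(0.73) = 1.82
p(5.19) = 216.36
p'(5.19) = 133.48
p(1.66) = 7.86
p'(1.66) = 9.57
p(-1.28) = -10.95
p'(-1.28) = 20.51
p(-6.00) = -556.00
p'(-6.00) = 255.00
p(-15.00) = -7468.00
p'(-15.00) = 1443.00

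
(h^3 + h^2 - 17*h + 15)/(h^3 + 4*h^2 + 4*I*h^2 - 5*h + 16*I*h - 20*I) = (h - 3)/(h + 4*I)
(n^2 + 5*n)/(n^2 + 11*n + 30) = n/(n + 6)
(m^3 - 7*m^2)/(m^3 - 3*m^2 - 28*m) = m/(m + 4)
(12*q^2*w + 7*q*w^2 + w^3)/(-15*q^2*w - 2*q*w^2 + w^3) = (-4*q - w)/(5*q - w)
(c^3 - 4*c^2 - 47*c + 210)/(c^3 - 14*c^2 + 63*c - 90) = (c + 7)/(c - 3)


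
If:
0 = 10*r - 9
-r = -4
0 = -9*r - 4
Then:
No Solution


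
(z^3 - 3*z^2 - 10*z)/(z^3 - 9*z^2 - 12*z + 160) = z*(z + 2)/(z^2 - 4*z - 32)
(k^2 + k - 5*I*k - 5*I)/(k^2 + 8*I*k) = (k^2 + k - 5*I*k - 5*I)/(k*(k + 8*I))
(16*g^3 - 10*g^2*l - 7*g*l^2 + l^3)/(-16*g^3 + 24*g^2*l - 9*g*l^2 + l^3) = (-16*g^2 - 6*g*l + l^2)/(16*g^2 - 8*g*l + l^2)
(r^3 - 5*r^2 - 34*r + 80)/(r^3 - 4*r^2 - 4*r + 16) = (r^2 - 3*r - 40)/(r^2 - 2*r - 8)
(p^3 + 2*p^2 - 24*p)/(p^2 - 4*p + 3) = p*(p^2 + 2*p - 24)/(p^2 - 4*p + 3)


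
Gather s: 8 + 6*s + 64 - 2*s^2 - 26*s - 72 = -2*s^2 - 20*s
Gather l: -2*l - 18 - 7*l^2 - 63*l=-7*l^2 - 65*l - 18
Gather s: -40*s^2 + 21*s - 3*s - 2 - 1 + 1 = -40*s^2 + 18*s - 2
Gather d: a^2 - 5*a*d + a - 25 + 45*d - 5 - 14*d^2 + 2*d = a^2 + a - 14*d^2 + d*(47 - 5*a) - 30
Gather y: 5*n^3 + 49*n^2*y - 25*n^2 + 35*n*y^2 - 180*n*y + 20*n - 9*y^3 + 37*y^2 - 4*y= 5*n^3 - 25*n^2 + 20*n - 9*y^3 + y^2*(35*n + 37) + y*(49*n^2 - 180*n - 4)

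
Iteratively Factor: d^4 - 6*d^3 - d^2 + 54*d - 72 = (d - 4)*(d^3 - 2*d^2 - 9*d + 18) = (d - 4)*(d + 3)*(d^2 - 5*d + 6) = (d - 4)*(d - 2)*(d + 3)*(d - 3)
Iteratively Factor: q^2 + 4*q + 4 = (q + 2)*(q + 2)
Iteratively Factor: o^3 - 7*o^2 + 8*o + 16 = (o - 4)*(o^2 - 3*o - 4) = (o - 4)*(o + 1)*(o - 4)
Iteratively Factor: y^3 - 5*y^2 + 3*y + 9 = (y + 1)*(y^2 - 6*y + 9) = (y - 3)*(y + 1)*(y - 3)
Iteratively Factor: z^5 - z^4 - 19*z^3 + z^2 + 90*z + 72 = (z - 4)*(z^4 + 3*z^3 - 7*z^2 - 27*z - 18) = (z - 4)*(z + 1)*(z^3 + 2*z^2 - 9*z - 18) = (z - 4)*(z + 1)*(z + 2)*(z^2 - 9) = (z - 4)*(z - 3)*(z + 1)*(z + 2)*(z + 3)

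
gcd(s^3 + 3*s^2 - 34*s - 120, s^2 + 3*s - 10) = s + 5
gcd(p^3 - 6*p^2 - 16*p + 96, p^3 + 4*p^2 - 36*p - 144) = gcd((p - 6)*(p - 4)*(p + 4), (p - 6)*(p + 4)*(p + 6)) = p^2 - 2*p - 24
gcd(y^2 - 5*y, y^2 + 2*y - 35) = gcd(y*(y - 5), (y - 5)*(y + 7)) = y - 5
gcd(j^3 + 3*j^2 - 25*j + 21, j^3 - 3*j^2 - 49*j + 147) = j^2 + 4*j - 21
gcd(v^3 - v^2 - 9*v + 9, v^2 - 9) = v^2 - 9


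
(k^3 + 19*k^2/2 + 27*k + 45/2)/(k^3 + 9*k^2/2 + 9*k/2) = (k + 5)/k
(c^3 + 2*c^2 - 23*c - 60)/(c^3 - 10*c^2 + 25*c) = (c^2 + 7*c + 12)/(c*(c - 5))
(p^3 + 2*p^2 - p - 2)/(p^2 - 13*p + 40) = (p^3 + 2*p^2 - p - 2)/(p^2 - 13*p + 40)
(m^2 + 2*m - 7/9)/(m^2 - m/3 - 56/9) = (3*m - 1)/(3*m - 8)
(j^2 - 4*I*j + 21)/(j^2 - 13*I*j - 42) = (j + 3*I)/(j - 6*I)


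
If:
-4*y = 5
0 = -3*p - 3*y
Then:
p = 5/4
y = -5/4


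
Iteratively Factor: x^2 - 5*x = (x - 5)*(x)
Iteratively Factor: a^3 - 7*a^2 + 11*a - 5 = (a - 1)*(a^2 - 6*a + 5) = (a - 1)^2*(a - 5)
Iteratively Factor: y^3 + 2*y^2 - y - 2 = (y + 1)*(y^2 + y - 2) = (y + 1)*(y + 2)*(y - 1)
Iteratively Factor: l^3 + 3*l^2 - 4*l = (l + 4)*(l^2 - l) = (l - 1)*(l + 4)*(l)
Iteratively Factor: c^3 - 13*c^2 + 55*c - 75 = (c - 3)*(c^2 - 10*c + 25) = (c - 5)*(c - 3)*(c - 5)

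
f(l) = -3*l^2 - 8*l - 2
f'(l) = -6*l - 8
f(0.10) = -2.83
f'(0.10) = -8.60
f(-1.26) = 3.32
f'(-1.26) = -0.44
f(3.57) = -68.79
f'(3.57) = -29.42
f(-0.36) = 0.49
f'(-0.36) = -5.84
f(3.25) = -59.69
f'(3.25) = -27.50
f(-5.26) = -42.92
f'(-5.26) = 23.56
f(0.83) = -10.71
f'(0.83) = -12.98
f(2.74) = -46.44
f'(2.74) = -24.44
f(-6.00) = -62.00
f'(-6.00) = 28.00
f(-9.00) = -173.00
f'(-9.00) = 46.00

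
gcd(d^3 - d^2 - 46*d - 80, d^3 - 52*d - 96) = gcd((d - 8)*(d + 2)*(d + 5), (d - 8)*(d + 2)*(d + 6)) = d^2 - 6*d - 16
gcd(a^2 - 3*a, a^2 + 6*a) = a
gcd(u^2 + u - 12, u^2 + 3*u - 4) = u + 4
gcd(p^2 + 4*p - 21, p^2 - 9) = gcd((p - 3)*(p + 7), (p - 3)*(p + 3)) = p - 3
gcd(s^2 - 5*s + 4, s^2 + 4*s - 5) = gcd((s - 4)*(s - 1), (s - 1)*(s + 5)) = s - 1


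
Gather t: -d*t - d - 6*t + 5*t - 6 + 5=-d + t*(-d - 1) - 1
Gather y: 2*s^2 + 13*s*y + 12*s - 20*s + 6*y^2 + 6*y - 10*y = 2*s^2 - 8*s + 6*y^2 + y*(13*s - 4)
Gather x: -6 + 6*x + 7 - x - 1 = 5*x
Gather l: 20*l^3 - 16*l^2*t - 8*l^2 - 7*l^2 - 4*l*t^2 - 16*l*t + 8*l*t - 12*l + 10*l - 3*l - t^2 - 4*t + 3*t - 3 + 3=20*l^3 + l^2*(-16*t - 15) + l*(-4*t^2 - 8*t - 5) - t^2 - t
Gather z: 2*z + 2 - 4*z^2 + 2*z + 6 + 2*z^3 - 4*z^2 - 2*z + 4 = 2*z^3 - 8*z^2 + 2*z + 12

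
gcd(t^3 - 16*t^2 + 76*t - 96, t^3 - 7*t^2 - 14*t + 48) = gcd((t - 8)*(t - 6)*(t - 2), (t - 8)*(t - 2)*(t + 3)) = t^2 - 10*t + 16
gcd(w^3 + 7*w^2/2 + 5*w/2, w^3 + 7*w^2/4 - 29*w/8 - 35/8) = w^2 + 7*w/2 + 5/2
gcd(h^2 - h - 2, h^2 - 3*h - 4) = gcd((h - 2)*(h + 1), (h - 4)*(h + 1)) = h + 1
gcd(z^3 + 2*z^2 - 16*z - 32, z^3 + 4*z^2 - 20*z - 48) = z^2 - 2*z - 8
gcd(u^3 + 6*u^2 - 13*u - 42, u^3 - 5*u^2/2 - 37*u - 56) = u + 2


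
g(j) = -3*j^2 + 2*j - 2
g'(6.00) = -34.00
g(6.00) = -98.00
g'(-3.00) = 20.00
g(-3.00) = -35.00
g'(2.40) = -12.40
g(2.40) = -14.48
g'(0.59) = -1.54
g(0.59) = -1.86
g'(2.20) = -11.20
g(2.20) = -12.12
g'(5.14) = -28.84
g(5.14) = -70.98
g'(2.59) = -13.54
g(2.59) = -16.94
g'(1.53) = -7.18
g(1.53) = -5.96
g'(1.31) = -5.86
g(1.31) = -4.53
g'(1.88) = -9.28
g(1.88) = -8.84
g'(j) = 2 - 6*j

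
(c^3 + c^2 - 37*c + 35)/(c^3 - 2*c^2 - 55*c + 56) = (c - 5)/(c - 8)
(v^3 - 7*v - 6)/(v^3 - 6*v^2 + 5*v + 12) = (v + 2)/(v - 4)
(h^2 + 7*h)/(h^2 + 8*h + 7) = h/(h + 1)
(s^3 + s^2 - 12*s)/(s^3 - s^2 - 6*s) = (s + 4)/(s + 2)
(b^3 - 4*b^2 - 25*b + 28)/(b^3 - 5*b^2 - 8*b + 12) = (b^2 - 3*b - 28)/(b^2 - 4*b - 12)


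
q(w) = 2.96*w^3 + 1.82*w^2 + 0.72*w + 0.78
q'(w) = 8.88*w^2 + 3.64*w + 0.72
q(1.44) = 14.43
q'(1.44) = 24.38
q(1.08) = 7.41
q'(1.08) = 15.01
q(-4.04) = -167.60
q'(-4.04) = 130.95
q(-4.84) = -295.67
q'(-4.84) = 191.12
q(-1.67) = -9.13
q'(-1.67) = 19.41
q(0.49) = 1.92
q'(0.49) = 4.64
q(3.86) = 200.91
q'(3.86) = 147.08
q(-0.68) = 0.20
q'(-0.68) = 2.35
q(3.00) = 99.24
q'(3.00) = 91.56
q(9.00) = 2312.52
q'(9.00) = 752.76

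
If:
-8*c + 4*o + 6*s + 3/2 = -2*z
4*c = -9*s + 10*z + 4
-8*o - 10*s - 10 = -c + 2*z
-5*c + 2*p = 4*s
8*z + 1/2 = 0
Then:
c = -459/1144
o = -9043/4576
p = 237/2288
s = 633/1144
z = -1/16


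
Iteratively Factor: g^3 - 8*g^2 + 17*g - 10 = (g - 1)*(g^2 - 7*g + 10) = (g - 5)*(g - 1)*(g - 2)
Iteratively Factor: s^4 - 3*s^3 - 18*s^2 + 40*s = (s - 5)*(s^3 + 2*s^2 - 8*s) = (s - 5)*(s - 2)*(s^2 + 4*s) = (s - 5)*(s - 2)*(s + 4)*(s)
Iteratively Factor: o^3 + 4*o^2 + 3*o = (o + 1)*(o^2 + 3*o) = (o + 1)*(o + 3)*(o)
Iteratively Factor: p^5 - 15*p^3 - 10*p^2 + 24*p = (p - 1)*(p^4 + p^3 - 14*p^2 - 24*p) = (p - 1)*(p + 3)*(p^3 - 2*p^2 - 8*p) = (p - 4)*(p - 1)*(p + 3)*(p^2 + 2*p) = p*(p - 4)*(p - 1)*(p + 3)*(p + 2)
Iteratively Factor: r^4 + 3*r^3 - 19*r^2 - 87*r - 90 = (r + 3)*(r^3 - 19*r - 30) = (r + 2)*(r + 3)*(r^2 - 2*r - 15) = (r - 5)*(r + 2)*(r + 3)*(r + 3)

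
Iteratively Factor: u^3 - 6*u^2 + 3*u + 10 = (u - 2)*(u^2 - 4*u - 5) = (u - 5)*(u - 2)*(u + 1)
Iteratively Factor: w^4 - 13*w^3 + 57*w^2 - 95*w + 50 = (w - 2)*(w^3 - 11*w^2 + 35*w - 25) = (w - 2)*(w - 1)*(w^2 - 10*w + 25) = (w - 5)*(w - 2)*(w - 1)*(w - 5)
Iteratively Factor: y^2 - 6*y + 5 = (y - 5)*(y - 1)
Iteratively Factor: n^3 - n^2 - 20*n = (n)*(n^2 - n - 20) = n*(n - 5)*(n + 4)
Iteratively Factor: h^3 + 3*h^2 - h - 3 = (h - 1)*(h^2 + 4*h + 3) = (h - 1)*(h + 3)*(h + 1)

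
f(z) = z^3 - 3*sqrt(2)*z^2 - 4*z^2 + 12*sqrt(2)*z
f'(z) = 3*z^2 - 6*sqrt(2)*z - 8*z + 12*sqrt(2)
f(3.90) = 0.13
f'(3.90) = -1.69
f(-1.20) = -33.96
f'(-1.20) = 41.07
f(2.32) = 7.49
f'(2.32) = -5.13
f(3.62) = 0.86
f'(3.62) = -3.39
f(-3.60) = -214.57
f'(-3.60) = 115.20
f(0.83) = 8.98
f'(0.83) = 5.35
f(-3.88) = -248.34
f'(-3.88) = 126.10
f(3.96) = 0.04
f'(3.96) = -1.27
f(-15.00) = -5484.15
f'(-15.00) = 939.25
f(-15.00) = -5484.15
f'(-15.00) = 939.25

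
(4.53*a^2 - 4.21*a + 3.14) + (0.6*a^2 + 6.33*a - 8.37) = 5.13*a^2 + 2.12*a - 5.23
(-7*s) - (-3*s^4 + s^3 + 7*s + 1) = 3*s^4 - s^3 - 14*s - 1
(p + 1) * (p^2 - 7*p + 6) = p^3 - 6*p^2 - p + 6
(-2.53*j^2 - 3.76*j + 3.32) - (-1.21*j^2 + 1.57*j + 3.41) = -1.32*j^2 - 5.33*j - 0.0900000000000003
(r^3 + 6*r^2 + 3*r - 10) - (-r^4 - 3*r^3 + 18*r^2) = r^4 + 4*r^3 - 12*r^2 + 3*r - 10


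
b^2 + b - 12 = (b - 3)*(b + 4)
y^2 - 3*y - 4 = (y - 4)*(y + 1)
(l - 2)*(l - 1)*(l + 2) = l^3 - l^2 - 4*l + 4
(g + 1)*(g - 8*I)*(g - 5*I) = g^3 + g^2 - 13*I*g^2 - 40*g - 13*I*g - 40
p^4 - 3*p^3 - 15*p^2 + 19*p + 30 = (p - 5)*(p - 2)*(p + 1)*(p + 3)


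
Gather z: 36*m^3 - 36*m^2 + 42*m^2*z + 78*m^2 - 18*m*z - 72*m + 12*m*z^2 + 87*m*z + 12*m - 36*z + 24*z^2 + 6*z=36*m^3 + 42*m^2 - 60*m + z^2*(12*m + 24) + z*(42*m^2 + 69*m - 30)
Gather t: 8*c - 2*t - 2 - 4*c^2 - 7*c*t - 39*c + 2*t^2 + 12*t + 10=-4*c^2 - 31*c + 2*t^2 + t*(10 - 7*c) + 8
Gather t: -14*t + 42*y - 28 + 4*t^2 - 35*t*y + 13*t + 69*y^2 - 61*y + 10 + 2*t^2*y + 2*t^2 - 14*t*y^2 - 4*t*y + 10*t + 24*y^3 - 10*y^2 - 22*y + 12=t^2*(2*y + 6) + t*(-14*y^2 - 39*y + 9) + 24*y^3 + 59*y^2 - 41*y - 6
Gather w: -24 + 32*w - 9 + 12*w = 44*w - 33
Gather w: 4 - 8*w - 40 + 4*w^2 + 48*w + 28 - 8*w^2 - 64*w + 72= -4*w^2 - 24*w + 64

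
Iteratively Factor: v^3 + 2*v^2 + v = (v + 1)*(v^2 + v) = (v + 1)^2*(v)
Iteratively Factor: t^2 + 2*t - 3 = (t - 1)*(t + 3)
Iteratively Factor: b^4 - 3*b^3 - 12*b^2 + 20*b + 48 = (b + 2)*(b^3 - 5*b^2 - 2*b + 24) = (b + 2)^2*(b^2 - 7*b + 12) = (b - 4)*(b + 2)^2*(b - 3)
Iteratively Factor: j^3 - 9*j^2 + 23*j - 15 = (j - 5)*(j^2 - 4*j + 3) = (j - 5)*(j - 1)*(j - 3)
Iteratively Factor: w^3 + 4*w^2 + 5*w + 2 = (w + 1)*(w^2 + 3*w + 2) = (w + 1)^2*(w + 2)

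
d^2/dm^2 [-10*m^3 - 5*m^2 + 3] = -60*m - 10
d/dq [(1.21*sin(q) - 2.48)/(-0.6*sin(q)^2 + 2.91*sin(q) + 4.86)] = (0.726*sin(q)^2 - 2.976*sin(q) + 13.0974)*cos(q)/(0.36*sin(q)^4 - 3.492*sin(q)^3 + 2.6361*sin(q)^2 + 28.2852*sin(q) + 23.6196)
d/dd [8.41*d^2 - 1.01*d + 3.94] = 16.82*d - 1.01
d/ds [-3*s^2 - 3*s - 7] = -6*s - 3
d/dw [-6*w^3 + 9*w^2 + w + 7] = -18*w^2 + 18*w + 1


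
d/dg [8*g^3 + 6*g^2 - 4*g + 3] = 24*g^2 + 12*g - 4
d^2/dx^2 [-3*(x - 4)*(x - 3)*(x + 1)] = 36 - 18*x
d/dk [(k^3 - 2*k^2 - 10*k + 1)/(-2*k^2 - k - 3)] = (-2*k^4 - 2*k^3 - 27*k^2 + 16*k + 31)/(4*k^4 + 4*k^3 + 13*k^2 + 6*k + 9)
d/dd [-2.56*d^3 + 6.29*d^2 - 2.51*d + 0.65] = -7.68*d^2 + 12.58*d - 2.51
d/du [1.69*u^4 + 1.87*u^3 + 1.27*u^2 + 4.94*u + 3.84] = 6.76*u^3 + 5.61*u^2 + 2.54*u + 4.94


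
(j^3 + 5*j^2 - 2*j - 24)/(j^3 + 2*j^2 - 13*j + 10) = (j^2 + 7*j + 12)/(j^2 + 4*j - 5)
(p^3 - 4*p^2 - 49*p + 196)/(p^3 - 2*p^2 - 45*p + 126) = (p^2 - 11*p + 28)/(p^2 - 9*p + 18)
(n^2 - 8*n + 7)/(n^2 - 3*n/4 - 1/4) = 4*(n - 7)/(4*n + 1)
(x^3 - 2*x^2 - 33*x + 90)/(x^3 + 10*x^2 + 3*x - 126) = (x - 5)/(x + 7)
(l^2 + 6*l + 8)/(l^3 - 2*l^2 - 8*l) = (l + 4)/(l*(l - 4))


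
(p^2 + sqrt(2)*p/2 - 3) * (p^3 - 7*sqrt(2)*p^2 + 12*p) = p^5 - 13*sqrt(2)*p^4/2 + 2*p^3 + 27*sqrt(2)*p^2 - 36*p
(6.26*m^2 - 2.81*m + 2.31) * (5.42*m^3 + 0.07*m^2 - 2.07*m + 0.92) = 33.9292*m^5 - 14.792*m^4 - 0.634699999999997*m^3 + 11.7376*m^2 - 7.3669*m + 2.1252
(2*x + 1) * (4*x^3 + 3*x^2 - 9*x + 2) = 8*x^4 + 10*x^3 - 15*x^2 - 5*x + 2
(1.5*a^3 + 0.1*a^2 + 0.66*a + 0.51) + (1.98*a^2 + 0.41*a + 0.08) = 1.5*a^3 + 2.08*a^2 + 1.07*a + 0.59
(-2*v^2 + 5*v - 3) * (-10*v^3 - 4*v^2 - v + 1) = 20*v^5 - 42*v^4 + 12*v^3 + 5*v^2 + 8*v - 3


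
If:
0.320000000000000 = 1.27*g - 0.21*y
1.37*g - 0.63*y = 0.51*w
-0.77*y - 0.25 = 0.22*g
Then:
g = 0.19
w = 0.98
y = -0.38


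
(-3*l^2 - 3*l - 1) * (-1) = 3*l^2 + 3*l + 1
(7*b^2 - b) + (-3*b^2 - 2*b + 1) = 4*b^2 - 3*b + 1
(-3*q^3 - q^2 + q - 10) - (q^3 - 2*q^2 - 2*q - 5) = -4*q^3 + q^2 + 3*q - 5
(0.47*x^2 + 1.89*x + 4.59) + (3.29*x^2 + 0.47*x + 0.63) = 3.76*x^2 + 2.36*x + 5.22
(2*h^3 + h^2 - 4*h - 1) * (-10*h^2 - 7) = -20*h^5 - 10*h^4 + 26*h^3 + 3*h^2 + 28*h + 7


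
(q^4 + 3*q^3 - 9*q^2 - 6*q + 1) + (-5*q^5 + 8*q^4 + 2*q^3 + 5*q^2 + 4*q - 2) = -5*q^5 + 9*q^4 + 5*q^3 - 4*q^2 - 2*q - 1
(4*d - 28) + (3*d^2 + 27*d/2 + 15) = 3*d^2 + 35*d/2 - 13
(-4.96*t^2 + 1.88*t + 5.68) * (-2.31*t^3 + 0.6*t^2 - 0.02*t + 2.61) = 11.4576*t^5 - 7.3188*t^4 - 11.8936*t^3 - 9.5752*t^2 + 4.7932*t + 14.8248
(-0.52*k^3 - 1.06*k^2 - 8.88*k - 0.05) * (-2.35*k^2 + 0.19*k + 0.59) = 1.222*k^5 + 2.3922*k^4 + 20.3598*k^3 - 2.1951*k^2 - 5.2487*k - 0.0295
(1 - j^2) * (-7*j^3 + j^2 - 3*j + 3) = 7*j^5 - j^4 - 4*j^3 - 2*j^2 - 3*j + 3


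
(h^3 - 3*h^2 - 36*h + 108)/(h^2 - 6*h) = h + 3 - 18/h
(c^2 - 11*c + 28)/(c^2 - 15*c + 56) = (c - 4)/(c - 8)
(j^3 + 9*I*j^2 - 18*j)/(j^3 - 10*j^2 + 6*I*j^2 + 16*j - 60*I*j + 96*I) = j*(j + 3*I)/(j^2 - 10*j + 16)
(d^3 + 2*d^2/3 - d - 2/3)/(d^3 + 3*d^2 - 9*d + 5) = (3*d^2 + 5*d + 2)/(3*(d^2 + 4*d - 5))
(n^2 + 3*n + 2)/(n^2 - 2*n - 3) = (n + 2)/(n - 3)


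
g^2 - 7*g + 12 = (g - 4)*(g - 3)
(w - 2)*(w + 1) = w^2 - w - 2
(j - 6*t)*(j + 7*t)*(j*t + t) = j^3*t + j^2*t^2 + j^2*t - 42*j*t^3 + j*t^2 - 42*t^3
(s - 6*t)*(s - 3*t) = s^2 - 9*s*t + 18*t^2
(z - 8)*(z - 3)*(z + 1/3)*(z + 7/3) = z^4 - 25*z^3/3 - 41*z^2/9 + 499*z/9 + 56/3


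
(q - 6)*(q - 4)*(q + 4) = q^3 - 6*q^2 - 16*q + 96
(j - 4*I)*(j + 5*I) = j^2 + I*j + 20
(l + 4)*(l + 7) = l^2 + 11*l + 28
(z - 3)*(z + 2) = z^2 - z - 6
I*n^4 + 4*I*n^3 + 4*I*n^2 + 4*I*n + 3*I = (n + 3)*(n - I)*(n + I)*(I*n + I)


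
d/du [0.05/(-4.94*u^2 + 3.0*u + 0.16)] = (0.494*u - 0.15)/(-4.94*u^2 + 3.0*u + 0.16)^2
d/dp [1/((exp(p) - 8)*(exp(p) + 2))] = 2*(3 - exp(p))*exp(p)/(exp(4*p) - 12*exp(3*p) + 4*exp(2*p) + 192*exp(p) + 256)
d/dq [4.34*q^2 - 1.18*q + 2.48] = 8.68*q - 1.18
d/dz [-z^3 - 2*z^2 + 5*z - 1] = -3*z^2 - 4*z + 5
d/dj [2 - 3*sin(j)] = -3*cos(j)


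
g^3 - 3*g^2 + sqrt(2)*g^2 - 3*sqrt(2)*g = g*(g - 3)*(g + sqrt(2))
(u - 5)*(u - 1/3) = u^2 - 16*u/3 + 5/3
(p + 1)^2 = p^2 + 2*p + 1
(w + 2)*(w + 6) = w^2 + 8*w + 12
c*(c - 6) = c^2 - 6*c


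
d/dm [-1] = 0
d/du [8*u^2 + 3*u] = 16*u + 3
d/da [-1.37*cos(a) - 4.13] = 1.37*sin(a)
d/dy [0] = 0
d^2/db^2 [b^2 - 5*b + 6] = 2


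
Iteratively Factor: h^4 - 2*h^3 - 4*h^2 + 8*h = (h)*(h^3 - 2*h^2 - 4*h + 8) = h*(h - 2)*(h^2 - 4) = h*(h - 2)*(h + 2)*(h - 2)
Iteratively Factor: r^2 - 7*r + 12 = (r - 3)*(r - 4)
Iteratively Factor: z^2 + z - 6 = (z - 2)*(z + 3)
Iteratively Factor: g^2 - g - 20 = (g + 4)*(g - 5)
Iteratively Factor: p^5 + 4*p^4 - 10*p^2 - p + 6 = (p - 1)*(p^4 + 5*p^3 + 5*p^2 - 5*p - 6) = (p - 1)^2*(p^3 + 6*p^2 + 11*p + 6) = (p - 1)^2*(p + 2)*(p^2 + 4*p + 3) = (p - 1)^2*(p + 1)*(p + 2)*(p + 3)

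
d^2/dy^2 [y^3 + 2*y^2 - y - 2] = 6*y + 4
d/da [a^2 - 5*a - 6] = 2*a - 5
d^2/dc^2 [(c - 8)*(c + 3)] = 2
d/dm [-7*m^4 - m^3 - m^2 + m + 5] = -28*m^3 - 3*m^2 - 2*m + 1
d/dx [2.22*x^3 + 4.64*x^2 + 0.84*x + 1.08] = 6.66*x^2 + 9.28*x + 0.84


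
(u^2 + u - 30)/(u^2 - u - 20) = (u + 6)/(u + 4)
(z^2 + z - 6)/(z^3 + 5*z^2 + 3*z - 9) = (z - 2)/(z^2 + 2*z - 3)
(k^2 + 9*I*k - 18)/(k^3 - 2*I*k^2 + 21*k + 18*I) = (k + 6*I)/(k^2 - 5*I*k + 6)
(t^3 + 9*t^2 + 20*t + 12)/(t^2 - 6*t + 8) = (t^3 + 9*t^2 + 20*t + 12)/(t^2 - 6*t + 8)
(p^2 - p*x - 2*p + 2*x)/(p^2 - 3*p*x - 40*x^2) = (-p^2 + p*x + 2*p - 2*x)/(-p^2 + 3*p*x + 40*x^2)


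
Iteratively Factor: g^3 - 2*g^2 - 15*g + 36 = (g - 3)*(g^2 + g - 12) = (g - 3)*(g + 4)*(g - 3)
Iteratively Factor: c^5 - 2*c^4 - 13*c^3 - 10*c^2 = (c - 5)*(c^4 + 3*c^3 + 2*c^2) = c*(c - 5)*(c^3 + 3*c^2 + 2*c) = c^2*(c - 5)*(c^2 + 3*c + 2) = c^2*(c - 5)*(c + 2)*(c + 1)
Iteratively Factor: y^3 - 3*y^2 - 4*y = (y)*(y^2 - 3*y - 4) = y*(y - 4)*(y + 1)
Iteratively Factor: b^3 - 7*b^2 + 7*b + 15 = (b + 1)*(b^2 - 8*b + 15) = (b - 5)*(b + 1)*(b - 3)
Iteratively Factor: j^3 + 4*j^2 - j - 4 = (j + 4)*(j^2 - 1) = (j - 1)*(j + 4)*(j + 1)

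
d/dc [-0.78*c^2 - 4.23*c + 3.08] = -1.56*c - 4.23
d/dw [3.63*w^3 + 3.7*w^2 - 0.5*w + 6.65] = 10.89*w^2 + 7.4*w - 0.5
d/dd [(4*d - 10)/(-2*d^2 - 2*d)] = (2*d^2 - 10*d - 5)/(d^2*(d^2 + 2*d + 1))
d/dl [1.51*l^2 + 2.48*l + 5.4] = 3.02*l + 2.48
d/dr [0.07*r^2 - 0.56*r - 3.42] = 0.14*r - 0.56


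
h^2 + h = h*(h + 1)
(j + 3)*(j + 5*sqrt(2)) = j^2 + 3*j + 5*sqrt(2)*j + 15*sqrt(2)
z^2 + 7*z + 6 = (z + 1)*(z + 6)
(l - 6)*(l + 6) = l^2 - 36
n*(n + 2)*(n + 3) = n^3 + 5*n^2 + 6*n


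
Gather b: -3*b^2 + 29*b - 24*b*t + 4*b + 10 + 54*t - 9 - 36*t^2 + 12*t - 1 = -3*b^2 + b*(33 - 24*t) - 36*t^2 + 66*t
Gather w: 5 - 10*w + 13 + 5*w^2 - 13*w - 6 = 5*w^2 - 23*w + 12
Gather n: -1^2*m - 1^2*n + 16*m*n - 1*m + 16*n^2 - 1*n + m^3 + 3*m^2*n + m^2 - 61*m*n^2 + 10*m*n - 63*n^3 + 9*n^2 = m^3 + m^2 - 2*m - 63*n^3 + n^2*(25 - 61*m) + n*(3*m^2 + 26*m - 2)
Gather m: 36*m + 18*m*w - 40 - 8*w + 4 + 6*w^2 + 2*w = m*(18*w + 36) + 6*w^2 - 6*w - 36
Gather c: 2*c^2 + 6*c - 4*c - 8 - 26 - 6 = 2*c^2 + 2*c - 40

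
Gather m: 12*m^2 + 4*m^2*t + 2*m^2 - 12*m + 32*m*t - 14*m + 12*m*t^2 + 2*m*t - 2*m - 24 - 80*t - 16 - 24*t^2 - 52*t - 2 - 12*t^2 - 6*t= m^2*(4*t + 14) + m*(12*t^2 + 34*t - 28) - 36*t^2 - 138*t - 42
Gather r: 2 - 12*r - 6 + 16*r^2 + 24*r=16*r^2 + 12*r - 4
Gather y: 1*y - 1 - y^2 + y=-y^2 + 2*y - 1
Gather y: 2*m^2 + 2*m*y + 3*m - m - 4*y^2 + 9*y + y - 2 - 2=2*m^2 + 2*m - 4*y^2 + y*(2*m + 10) - 4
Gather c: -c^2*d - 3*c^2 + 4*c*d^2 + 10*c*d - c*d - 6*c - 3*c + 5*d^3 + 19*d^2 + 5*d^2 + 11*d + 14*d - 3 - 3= c^2*(-d - 3) + c*(4*d^2 + 9*d - 9) + 5*d^3 + 24*d^2 + 25*d - 6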